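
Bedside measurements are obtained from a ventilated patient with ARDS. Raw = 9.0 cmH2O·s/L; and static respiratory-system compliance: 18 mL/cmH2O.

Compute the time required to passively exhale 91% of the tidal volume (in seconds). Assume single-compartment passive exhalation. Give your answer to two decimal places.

0.39

τ = R × C = 9.0 × 18 mL/cmH2O = 9.0 × 0.018 L/cmH2O = 0.162 s.
Exhaled fraction f = 1 − e^(−t/τ) → t = −τ·ln(1 − f) = −0.162·ln(0.09) = 0.3901 s.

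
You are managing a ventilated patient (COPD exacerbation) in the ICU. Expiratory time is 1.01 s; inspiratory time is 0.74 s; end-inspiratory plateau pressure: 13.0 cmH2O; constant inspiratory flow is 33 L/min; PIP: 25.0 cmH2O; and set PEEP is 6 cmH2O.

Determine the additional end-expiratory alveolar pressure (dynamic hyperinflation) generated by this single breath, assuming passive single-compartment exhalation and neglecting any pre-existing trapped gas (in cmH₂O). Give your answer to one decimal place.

Flow: 33 L/min ÷ 60 = 0.55 L/s.
Vt = flow × Ti = 0.55 L/s × 0.74 s × 1000 mL/L = 407.0 mL.
R = (PIP − Pplat)/V̇ = (25.0 − 13.0) / 0.55 = 12.0/0.55 = 21.818 cmH2O·s/L.
C = Vt/(Pplat − PEEP) = 407.0 / (13.0 − 6) = 407.0/7.0 = 58.143 mL/cmH2O.
τ = R × C = 21.818 × 0.05814 L/cmH2O = 1.268 s.
Fraction remaining = e^(−Te/τ) = e^(−1.01/1.268) = 0.4509; trapped volume = 407.0 × 0.4509 = 183.52 mL.
Additional alveolar pressure from trapping ≈ V_trapped / C = 183.52 / 58.143 = 3.156 cmH2O.

3.2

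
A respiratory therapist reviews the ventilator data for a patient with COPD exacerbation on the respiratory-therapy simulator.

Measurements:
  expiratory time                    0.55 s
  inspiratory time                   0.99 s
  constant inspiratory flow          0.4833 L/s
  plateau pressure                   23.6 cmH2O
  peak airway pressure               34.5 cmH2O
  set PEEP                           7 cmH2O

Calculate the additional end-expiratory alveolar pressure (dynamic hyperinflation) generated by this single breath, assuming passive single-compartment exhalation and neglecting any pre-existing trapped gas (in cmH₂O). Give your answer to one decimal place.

7.1

Vt = flow × Ti = 0.4833 L/s × 0.99 s × 1000 mL/L = 478.47 mL.
R = (PIP − Pplat)/V̇ = (34.5 − 23.6) / 0.4833 = 10.9/0.4833 = 22.553 cmH2O·s/L.
C = Vt/(Pplat − PEEP) = 478.47 / (23.6 − 7) = 478.47/16.6 = 28.823 mL/cmH2O.
τ = R × C = 22.553 × 0.02882 L/cmH2O = 0.65 s.
Fraction remaining = e^(−Te/τ) = e^(−0.55/0.65) = 0.4291; trapped volume = 478.47 × 0.4291 = 205.31 mL.
Additional alveolar pressure from trapping ≈ V_trapped / C = 205.31 / 28.823 = 7.123 cmH2O.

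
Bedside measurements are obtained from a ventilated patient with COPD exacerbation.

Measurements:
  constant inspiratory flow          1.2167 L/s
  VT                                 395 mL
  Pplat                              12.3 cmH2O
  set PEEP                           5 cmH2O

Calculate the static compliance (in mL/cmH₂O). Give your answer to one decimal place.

54.1

Cstat = Vt / (Pplat − PEEP) = 395 / (12.3 − 5) = 395 / 7.3 = 54.11 mL/cmH2O.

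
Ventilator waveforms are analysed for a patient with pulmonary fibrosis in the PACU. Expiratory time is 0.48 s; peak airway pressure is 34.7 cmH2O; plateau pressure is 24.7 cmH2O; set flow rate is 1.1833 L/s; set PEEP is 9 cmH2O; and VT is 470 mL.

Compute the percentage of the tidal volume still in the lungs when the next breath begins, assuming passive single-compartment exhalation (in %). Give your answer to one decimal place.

R = (PIP − Pplat)/V̇ = (34.7 − 24.7) / 1.1833 = 10.0/1.1833 = 8.451 cmH2O·s/L.
C = Vt/(Pplat − PEEP) = 470.0 / (24.7 − 9) = 470.0/15.7 = 29.936 mL/cmH2O.
τ = R × C = 8.451 × 0.02994 L/cmH2O = 0.253 s.
Fraction remaining at end-expiration = e^(−Te/τ) = e^(−0.48/0.253) = 0.15 → 15.0%.

15.0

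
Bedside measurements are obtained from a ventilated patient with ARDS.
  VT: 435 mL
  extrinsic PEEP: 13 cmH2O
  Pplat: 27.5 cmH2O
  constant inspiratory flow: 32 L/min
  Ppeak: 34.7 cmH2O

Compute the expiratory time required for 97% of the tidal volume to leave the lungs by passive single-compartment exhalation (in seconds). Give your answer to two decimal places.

1.42

Flow: 32 L/min ÷ 60 = 0.5333 L/s.
R = (PIP − Pplat)/V̇ = (34.7 − 27.5) / 0.5333 = 7.2/0.5333 = 13.501 cmH2O·s/L.
C = Vt/(Pplat − PEEP) = 435.0 / (27.5 − 13) = 435.0/14.5 = 30.0 mL/cmH2O.
τ = R × C = 13.501 × 0.03 L/cmH2O = 0.405 s.
t = −τ·ln(1 − 0.97) = −0.405·ln(0.03) = 1.42 s.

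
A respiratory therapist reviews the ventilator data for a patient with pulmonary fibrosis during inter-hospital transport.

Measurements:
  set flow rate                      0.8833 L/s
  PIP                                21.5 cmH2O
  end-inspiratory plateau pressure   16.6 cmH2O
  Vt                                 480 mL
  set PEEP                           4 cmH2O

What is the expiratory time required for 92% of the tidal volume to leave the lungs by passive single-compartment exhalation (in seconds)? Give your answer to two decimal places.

R = (PIP − Pplat)/V̇ = (21.5 − 16.6) / 0.8833 = 4.9/0.8833 = 5.547 cmH2O·s/L.
C = Vt/(Pplat − PEEP) = 480.0 / (16.6 − 4) = 480.0/12.6 = 38.095 mL/cmH2O.
τ = R × C = 5.547 × 0.0381 L/cmH2O = 0.2113 s.
t = −τ·ln(1 − 0.92) = −0.2113·ln(0.08) = 0.5337 s.

0.53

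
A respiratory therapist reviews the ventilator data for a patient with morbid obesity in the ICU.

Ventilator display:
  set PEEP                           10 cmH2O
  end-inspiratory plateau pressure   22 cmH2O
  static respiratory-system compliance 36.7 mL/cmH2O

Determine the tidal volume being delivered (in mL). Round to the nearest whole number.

Vt = Cstat × (Pplat − PEEP) = 36.7 × (22 − 10) = 36.7 × 12.0 = 440.4 mL.

440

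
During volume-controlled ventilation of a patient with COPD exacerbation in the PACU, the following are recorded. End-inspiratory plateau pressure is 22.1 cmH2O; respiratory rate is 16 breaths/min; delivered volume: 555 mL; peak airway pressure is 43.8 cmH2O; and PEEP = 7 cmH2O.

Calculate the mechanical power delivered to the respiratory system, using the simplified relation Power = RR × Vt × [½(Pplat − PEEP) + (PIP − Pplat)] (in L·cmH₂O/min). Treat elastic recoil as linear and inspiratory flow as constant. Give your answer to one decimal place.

Per-breath work = Vt × [½(Pplat−PEEP) + (PIP−Pplat)] = 0.555 × [0.5×15.1 + 21.7] = 0.555 × 29.25 = 16.234 L·cmH2O.
Power = 16 × 16.234 = 259.74 L·cmH2O/min.

259.7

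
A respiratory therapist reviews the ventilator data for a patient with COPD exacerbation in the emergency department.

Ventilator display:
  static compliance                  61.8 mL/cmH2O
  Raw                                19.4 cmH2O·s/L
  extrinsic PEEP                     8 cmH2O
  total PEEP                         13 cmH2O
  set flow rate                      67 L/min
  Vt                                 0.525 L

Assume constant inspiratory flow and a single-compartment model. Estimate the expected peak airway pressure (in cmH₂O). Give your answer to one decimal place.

Flow: 67 L/min ÷ 60 = 1.1167 L/s.
Total PEEP = 13 cmH2O (set 8 + intrinsic 5); this is the baseline alveolar pressure.
Equation of motion (constant flow): PIP = Vt/C + R·V̇ + PEEP.
PIP = 525/61.8 + 19.4×1.1167 + 13 = 8.495 + 21.664 + 13 = 43.159 cmH2O.

43.2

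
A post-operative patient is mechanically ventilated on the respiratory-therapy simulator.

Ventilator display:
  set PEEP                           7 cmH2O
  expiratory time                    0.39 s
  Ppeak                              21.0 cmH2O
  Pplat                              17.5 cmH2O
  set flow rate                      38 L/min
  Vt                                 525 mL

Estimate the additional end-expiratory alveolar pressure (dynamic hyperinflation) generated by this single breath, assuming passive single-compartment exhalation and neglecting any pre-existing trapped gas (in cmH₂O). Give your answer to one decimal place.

Flow: 38 L/min ÷ 60 = 0.6333 L/s.
R = (PIP − Pplat)/V̇ = (21.0 − 17.5) / 0.6333 = 3.5/0.6333 = 5.527 cmH2O·s/L.
C = Vt/(Pplat − PEEP) = 525.0 / (17.5 − 7) = 525.0/10.5 = 50.0 mL/cmH2O.
τ = R × C = 5.527 × 0.05 L/cmH2O = 0.2764 s.
Fraction remaining = e^(−Te/τ) = e^(−0.39/0.2764) = 0.2439; trapped volume = 525.0 × 0.2439 = 128.05 mL.
Additional alveolar pressure from trapping ≈ V_trapped / C = 128.05 / 50.0 = 2.561 cmH2O.

2.6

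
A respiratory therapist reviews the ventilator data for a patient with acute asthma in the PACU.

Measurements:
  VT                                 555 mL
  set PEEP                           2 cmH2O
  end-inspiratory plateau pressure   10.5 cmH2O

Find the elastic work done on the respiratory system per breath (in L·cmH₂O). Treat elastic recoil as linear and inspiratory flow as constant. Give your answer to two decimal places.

2.36

Elastic work ≈ ½ × (Pplat − PEEP) × Vt = 0.5 × (10.5 − 2) × 0.555 L = 0.5 × 8.5 × 0.555 = 2.359 L·cmH2O.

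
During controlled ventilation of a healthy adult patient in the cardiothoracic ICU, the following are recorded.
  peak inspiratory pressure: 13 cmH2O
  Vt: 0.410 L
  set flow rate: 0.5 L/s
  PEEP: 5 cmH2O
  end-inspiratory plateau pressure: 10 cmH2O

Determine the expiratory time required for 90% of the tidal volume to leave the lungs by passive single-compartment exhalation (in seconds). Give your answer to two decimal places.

1.13

R = (PIP − Pplat)/V̇ = (13 − 10) / 0.5 = 3.0/0.5 = 6.0 cmH2O·s/L.
C = Vt/(Pplat − PEEP) = 410.0 / (10 − 5) = 410.0/5.0 = 82.0 mL/cmH2O.
τ = R × C = 6.0 × 0.082 L/cmH2O = 0.492 s.
t = −τ·ln(1 − 0.90) = −0.492·ln(0.1) = 1.133 s.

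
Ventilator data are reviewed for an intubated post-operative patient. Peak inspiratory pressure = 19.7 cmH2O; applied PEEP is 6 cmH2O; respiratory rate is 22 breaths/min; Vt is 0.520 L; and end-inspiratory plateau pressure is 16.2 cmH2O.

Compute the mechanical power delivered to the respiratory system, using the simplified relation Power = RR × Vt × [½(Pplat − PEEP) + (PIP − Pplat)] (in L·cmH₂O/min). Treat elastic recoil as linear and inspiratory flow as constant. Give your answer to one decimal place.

98.4

Per-breath work = Vt × [½(Pplat−PEEP) + (PIP−Pplat)] = 0.520 × [0.5×10.2 + 3.5] = 0.520 × 8.6 = 4.472 L·cmH2O.
Power = 22 × 4.472 = 98.384 L·cmH2O/min.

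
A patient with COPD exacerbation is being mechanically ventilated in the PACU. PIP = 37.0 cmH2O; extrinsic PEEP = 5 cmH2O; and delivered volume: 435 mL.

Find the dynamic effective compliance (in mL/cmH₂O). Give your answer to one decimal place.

Dynamic compliance = Vt / (PIP − PEEP) = 435 / (37.0 − 5) = 435 / 32.0 = 13.594 mL/cmH2O.

13.6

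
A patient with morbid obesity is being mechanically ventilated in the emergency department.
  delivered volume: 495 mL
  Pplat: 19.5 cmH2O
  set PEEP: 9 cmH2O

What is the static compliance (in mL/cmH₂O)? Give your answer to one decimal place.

47.1

Cstat = Vt / (Pplat − PEEP) = 495 / (19.5 − 9) = 495 / 10.5 = 47.143 mL/cmH2O.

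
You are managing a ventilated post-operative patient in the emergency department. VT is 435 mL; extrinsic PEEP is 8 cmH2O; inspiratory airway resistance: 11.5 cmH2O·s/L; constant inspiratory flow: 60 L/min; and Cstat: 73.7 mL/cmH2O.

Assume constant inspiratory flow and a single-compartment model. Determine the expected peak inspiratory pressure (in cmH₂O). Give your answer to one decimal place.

Flow: 60 L/min ÷ 60 = 1 L/s.
Equation of motion (constant flow): PIP = Vt/C + R·V̇ + PEEP.
PIP = 435/73.7 + 11.5×1 + 8 = 5.902 + 11.5 + 8 = 25.402 cmH2O.

25.4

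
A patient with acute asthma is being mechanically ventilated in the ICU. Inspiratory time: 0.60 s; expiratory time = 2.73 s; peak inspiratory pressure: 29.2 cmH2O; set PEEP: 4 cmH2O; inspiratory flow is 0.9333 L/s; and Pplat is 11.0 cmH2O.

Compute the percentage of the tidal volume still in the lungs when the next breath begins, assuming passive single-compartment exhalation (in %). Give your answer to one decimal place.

17.4

Vt = flow × Ti = 0.9333 L/s × 0.60 s × 1000 mL/L = 559.98 mL.
R = (PIP − Pplat)/V̇ = (29.2 − 11.0) / 0.9333 = 18.2/0.9333 = 19.501 cmH2O·s/L.
C = Vt/(Pplat − PEEP) = 559.98 / (11.0 − 4) = 559.98/7.0 = 79.997 mL/cmH2O.
τ = R × C = 19.501 × 0.08 L/cmH2O = 1.56 s.
Fraction remaining at end-expiration = e^(−Te/τ) = e^(−2.73/1.56) = 0.1738 → 17.38%.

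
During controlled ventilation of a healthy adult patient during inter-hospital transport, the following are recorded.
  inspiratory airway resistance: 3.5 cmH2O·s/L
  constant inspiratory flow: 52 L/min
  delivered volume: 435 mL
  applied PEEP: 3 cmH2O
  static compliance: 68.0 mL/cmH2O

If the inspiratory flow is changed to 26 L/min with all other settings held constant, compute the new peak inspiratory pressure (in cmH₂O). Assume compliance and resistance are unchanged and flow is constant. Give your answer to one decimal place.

10.9

Flow: 52 L/min ÷ 60 = 0.8667 L/s.
New flow: 26 L/min ÷ 60 = 0.4333 L/s.
PIP = Vt/C + R·V̇ + PEEP (constant-flow equation of motion).
Only the resistive term changes: ΔPIP = R × ΔV̇ = 3.5 × (0.4333 − 0.8667) = 3.5 × -0.4334 = -1.517 cmH2O.
Original PIP = 435/68.0 + 3.5×0.8667 + 3 = 12.431 cmH2O; new PIP = 12.431 + (-1.517) = 10.914 cmH2O.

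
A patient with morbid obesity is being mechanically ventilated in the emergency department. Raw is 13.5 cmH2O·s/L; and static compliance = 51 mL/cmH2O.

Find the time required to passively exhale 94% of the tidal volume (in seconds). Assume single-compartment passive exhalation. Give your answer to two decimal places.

1.94

τ = R × C = 13.5 × 51 mL/cmH2O = 13.5 × 0.051 L/cmH2O = 0.6885 s.
Exhaled fraction f = 1 − e^(−t/τ) → t = −τ·ln(1 − f) = −0.6885·ln(0.06) = 1.937 s.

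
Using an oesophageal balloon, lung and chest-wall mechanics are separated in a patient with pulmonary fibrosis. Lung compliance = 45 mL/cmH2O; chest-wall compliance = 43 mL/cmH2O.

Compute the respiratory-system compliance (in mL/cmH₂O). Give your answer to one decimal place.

Lung and chest wall are elastances in series: 1/Crs = 1/CL + 1/Ccw.
1/Crs = 1/45 + 1/43 = 0.04548.
Crs = 21.988 mL/cmH2O.

22.0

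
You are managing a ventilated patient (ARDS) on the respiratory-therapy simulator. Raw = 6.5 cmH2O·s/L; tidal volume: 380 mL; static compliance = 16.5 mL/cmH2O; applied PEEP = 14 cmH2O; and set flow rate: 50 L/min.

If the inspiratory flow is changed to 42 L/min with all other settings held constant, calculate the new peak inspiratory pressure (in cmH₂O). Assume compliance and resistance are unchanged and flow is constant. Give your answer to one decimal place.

41.6

Flow: 50 L/min ÷ 60 = 0.8333 L/s.
New flow: 42 L/min ÷ 60 = 0.7 L/s.
PIP = Vt/C + R·V̇ + PEEP (constant-flow equation of motion).
Only the resistive term changes: ΔPIP = R × ΔV̇ = 6.5 × (0.7 − 0.8333) = 6.5 × -0.1333 = -0.8665 cmH2O.
Original PIP = 380/16.5 + 6.5×0.8333 + 14 = 42.447 cmH2O; new PIP = 42.447 + (-0.8665) = 41.581 cmH2O.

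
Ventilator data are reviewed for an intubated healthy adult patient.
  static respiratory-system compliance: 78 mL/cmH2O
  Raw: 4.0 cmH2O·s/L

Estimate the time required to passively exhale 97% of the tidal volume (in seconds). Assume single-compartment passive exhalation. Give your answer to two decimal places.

τ = R × C = 4.0 × 78 mL/cmH2O = 4.0 × 0.078 L/cmH2O = 0.312 s.
Exhaled fraction f = 1 − e^(−t/τ) → t = −τ·ln(1 − f) = −0.312·ln(0.03) = 1.094 s.

1.09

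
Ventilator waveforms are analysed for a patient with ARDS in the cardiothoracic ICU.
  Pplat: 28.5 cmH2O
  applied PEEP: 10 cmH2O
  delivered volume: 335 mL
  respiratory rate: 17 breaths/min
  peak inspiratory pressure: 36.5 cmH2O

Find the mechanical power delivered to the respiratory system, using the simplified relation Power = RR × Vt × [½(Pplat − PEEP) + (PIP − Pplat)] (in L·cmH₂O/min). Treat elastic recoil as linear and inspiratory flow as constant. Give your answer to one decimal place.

98.2

Per-breath work = Vt × [½(Pplat−PEEP) + (PIP−Pplat)] = 0.335 × [0.5×18.5 + 8.0] = 0.335 × 17.25 = 5.779 L·cmH2O.
Power = 17 × 5.779 = 98.243 L·cmH2O/min.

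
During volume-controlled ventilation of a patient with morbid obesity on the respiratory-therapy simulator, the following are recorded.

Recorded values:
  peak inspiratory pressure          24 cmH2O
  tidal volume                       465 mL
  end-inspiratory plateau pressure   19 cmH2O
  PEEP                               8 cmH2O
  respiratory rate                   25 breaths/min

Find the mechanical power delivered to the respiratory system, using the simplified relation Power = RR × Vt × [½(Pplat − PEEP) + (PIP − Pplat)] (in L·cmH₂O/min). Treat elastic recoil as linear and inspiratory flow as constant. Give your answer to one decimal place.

122.1

Per-breath work = Vt × [½(Pplat−PEEP) + (PIP−Pplat)] = 0.465 × [0.5×11.0 + 5.0] = 0.465 × 10.5 = 4.883 L·cmH2O.
Power = 25 × 4.883 = 122.08 L·cmH2O/min.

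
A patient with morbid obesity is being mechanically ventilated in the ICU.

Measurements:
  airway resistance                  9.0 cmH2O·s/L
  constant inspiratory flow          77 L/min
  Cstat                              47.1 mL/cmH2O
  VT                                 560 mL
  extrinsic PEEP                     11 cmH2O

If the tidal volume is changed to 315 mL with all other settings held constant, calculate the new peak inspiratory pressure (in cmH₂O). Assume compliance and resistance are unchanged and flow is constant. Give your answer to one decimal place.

29.2

Flow: 77 L/min ÷ 60 = 1.2833 L/s.
PIP = Vt/C + R·V̇ + PEEP (constant-flow equation of motion).
Only the elastic term changes: ΔPIP = ΔVt / C = (315 − 560) / 47.1 = -5.202 cmH2O.
Original PIP = 560/47.1 + 9.0×1.2833 + 11 = 34.439 cmH2O; new PIP = 34.439 + (-5.202) = 29.237 cmH2O.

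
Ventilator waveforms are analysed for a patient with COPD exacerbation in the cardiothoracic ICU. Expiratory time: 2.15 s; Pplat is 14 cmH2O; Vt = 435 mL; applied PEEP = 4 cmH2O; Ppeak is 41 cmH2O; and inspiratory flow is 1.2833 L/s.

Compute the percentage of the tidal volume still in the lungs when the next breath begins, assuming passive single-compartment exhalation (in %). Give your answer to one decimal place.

9.5

R = (PIP − Pplat)/V̇ = (41 − 14) / 1.2833 = 27.0/1.2833 = 21.04 cmH2O·s/L.
C = Vt/(Pplat − PEEP) = 435.0 / (14 − 4) = 435.0/10.0 = 43.5 mL/cmH2O.
τ = R × C = 21.04 × 0.0435 L/cmH2O = 0.9152 s.
Fraction remaining at end-expiration = e^(−Te/τ) = e^(−2.15/0.9152) = 0.09544 → 9.544%.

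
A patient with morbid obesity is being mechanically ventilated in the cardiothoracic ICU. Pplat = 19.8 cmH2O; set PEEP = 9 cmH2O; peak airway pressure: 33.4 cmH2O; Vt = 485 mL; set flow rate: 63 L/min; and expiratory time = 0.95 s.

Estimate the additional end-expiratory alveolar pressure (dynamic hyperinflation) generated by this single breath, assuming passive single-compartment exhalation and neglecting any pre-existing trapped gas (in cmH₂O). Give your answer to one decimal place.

Flow: 63 L/min ÷ 60 = 1.05 L/s.
R = (PIP − Pplat)/V̇ = (33.4 − 19.8) / 1.05 = 13.6/1.05 = 12.952 cmH2O·s/L.
C = Vt/(Pplat − PEEP) = 485.0 / (19.8 − 9) = 485.0/10.8 = 44.907 mL/cmH2O.
τ = R × C = 12.952 × 0.04491 L/cmH2O = 0.5817 s.
Fraction remaining = e^(−Te/τ) = e^(−0.95/0.5817) = 0.1953; trapped volume = 485.0 × 0.1953 = 94.721 mL.
Additional alveolar pressure from trapping ≈ V_trapped / C = 94.721 / 44.907 = 2.109 cmH2O.

2.1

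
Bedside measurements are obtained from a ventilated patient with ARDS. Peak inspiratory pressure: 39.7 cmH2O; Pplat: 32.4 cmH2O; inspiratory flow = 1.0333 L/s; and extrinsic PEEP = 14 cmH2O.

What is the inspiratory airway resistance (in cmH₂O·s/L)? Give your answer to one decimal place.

Raw = (PIP − Pplat) / flow = (39.7 − 32.4) / 1.0333 = 7.3 / 1.0333 = 7.065 cmH2O·s/L.

7.1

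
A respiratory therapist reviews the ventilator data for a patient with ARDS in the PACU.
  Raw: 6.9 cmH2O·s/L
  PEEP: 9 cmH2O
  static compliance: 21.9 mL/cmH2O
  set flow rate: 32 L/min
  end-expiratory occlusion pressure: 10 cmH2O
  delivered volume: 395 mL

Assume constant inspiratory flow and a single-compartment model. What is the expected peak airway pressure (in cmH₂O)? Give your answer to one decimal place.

31.7

Flow: 32 L/min ÷ 60 = 0.5333 L/s.
Total PEEP = 10 cmH2O (set 9 + intrinsic 1); this is the baseline alveolar pressure.
Equation of motion (constant flow): PIP = Vt/C + R·V̇ + PEEP.
PIP = 395/21.9 + 6.9×0.5333 + 10 = 18.037 + 3.68 + 10 = 31.717 cmH2O.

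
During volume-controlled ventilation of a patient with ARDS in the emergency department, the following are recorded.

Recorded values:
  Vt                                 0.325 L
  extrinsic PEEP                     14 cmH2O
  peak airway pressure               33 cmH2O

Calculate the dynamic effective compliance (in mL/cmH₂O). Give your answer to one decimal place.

Dynamic compliance = Vt / (PIP − PEEP) = 325 / (33 − 14) = 325 / 19.0 = 17.105 mL/cmH2O.

17.1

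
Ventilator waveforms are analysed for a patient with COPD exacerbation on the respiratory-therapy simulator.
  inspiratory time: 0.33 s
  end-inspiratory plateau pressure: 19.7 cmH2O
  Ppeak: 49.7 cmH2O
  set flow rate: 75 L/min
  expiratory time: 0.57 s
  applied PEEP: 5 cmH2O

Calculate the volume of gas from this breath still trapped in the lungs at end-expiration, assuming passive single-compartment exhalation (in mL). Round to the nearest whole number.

Flow: 75 L/min ÷ 60 = 1.25 L/s.
Vt = flow × Ti = 1.25 L/s × 0.33 s × 1000 mL/L = 412.5 mL.
R = (PIP − Pplat)/V̇ = (49.7 − 19.7) / 1.25 = 30.0/1.25 = 24.0 cmH2O·s/L.
C = Vt/(Pplat − PEEP) = 412.5 / (19.7 − 5) = 412.5/14.7 = 28.061 mL/cmH2O.
τ = R × C = 24.0 × 0.02806 L/cmH2O = 0.6734 s.
Fraction remaining = e^(−Te/τ) = e^(−0.57/0.6734) = 0.4289.
Trapped volume = 412.5 × 0.4289 = 176.92 mL.

177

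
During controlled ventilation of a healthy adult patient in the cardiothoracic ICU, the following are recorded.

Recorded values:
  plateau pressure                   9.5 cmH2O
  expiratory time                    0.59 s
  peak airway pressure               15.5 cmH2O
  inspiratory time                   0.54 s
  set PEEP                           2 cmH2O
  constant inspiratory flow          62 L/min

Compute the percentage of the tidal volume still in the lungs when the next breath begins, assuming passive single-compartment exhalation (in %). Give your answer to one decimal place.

25.5

Flow: 62 L/min ÷ 60 = 1.0333 L/s.
Vt = flow × Ti = 1.0333 L/s × 0.54 s × 1000 mL/L = 557.98 mL.
R = (PIP − Pplat)/V̇ = (15.5 − 9.5) / 1.0333 = 6.0/1.0333 = 5.807 cmH2O·s/L.
C = Vt/(Pplat − PEEP) = 557.98 / (9.5 − 2) = 557.98/7.5 = 74.397 mL/cmH2O.
τ = R × C = 5.807 × 0.0744 L/cmH2O = 0.432 s.
Fraction remaining at end-expiration = e^(−Te/τ) = e^(−0.59/0.432) = 0.2552 → 25.52%.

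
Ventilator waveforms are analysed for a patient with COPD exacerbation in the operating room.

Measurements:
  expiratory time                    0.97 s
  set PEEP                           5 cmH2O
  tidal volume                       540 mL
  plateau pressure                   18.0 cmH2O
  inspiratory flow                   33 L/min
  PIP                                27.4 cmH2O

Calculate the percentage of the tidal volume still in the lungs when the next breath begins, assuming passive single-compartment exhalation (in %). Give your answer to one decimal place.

Flow: 33 L/min ÷ 60 = 0.55 L/s.
R = (PIP − Pplat)/V̇ = (27.4 − 18.0) / 0.55 = 9.4/0.55 = 17.091 cmH2O·s/L.
C = Vt/(Pplat − PEEP) = 540.0 / (18.0 − 5) = 540.0/13.0 = 41.538 mL/cmH2O.
τ = R × C = 17.091 × 0.04154 L/cmH2O = 0.71 s.
Fraction remaining at end-expiration = e^(−Te/τ) = e^(−0.97/0.71) = 0.2551 → 25.51%.

25.5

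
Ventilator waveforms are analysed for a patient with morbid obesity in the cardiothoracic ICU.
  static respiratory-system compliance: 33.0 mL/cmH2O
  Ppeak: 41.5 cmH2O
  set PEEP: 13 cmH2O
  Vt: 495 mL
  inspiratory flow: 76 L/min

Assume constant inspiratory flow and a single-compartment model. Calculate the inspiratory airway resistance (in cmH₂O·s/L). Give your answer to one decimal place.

Flow: 76 L/min ÷ 60 = 1.2667 L/s.
Equation of motion (constant flow): PIP = Vt/C + R·V̇ + PEEP.
R·V̇ = PIP − Vt/C − PEEP = 41.5 − 495/33.0 − 13 = 41.5 − 15.0 − 13 = 13.5 cmH2O.
R = 13.5 / 1.2667 = 10.658 cmH2O·s/L.

10.7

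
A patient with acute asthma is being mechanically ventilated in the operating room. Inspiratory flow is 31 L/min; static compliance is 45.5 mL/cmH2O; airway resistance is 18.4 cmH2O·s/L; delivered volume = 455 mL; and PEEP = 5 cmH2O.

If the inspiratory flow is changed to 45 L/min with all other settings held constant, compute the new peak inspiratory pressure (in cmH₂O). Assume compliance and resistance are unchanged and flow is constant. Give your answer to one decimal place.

28.8

Flow: 31 L/min ÷ 60 = 0.5167 L/s.
New flow: 45 L/min ÷ 60 = 0.75 L/s.
PIP = Vt/C + R·V̇ + PEEP (constant-flow equation of motion).
Only the resistive term changes: ΔPIP = R × ΔV̇ = 18.4 × (0.75 − 0.5167) = 18.4 × 0.2333 = 4.293 cmH2O.
Original PIP = 455/45.5 + 18.4×0.5167 + 5 = 24.507 cmH2O; new PIP = 24.507 + (4.293) = 28.8 cmH2O.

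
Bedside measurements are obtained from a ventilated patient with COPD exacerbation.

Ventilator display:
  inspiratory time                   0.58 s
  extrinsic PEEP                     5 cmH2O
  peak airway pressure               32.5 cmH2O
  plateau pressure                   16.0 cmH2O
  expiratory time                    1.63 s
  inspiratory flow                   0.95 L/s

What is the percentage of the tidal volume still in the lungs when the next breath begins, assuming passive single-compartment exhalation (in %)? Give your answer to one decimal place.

15.4

Vt = flow × Ti = 0.95 L/s × 0.58 s × 1000 mL/L = 551.0 mL.
R = (PIP − Pplat)/V̇ = (32.5 − 16.0) / 0.95 = 16.5/0.95 = 17.368 cmH2O·s/L.
C = Vt/(Pplat − PEEP) = 551.0 / (16.0 − 5) = 551.0/11.0 = 50.091 mL/cmH2O.
τ = R × C = 17.368 × 0.05009 L/cmH2O = 0.87 s.
Fraction remaining at end-expiration = e^(−Te/τ) = e^(−1.63/0.87) = 0.1536 → 15.36%.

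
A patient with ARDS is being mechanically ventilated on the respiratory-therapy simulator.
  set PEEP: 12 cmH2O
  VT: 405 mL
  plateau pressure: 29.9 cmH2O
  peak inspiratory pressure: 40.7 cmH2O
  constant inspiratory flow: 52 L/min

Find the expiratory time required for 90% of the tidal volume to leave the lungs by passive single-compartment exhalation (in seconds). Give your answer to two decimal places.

0.65

Flow: 52 L/min ÷ 60 = 0.8667 L/s.
R = (PIP − Pplat)/V̇ = (40.7 − 29.9) / 0.8667 = 10.8/0.8667 = 12.461 cmH2O·s/L.
C = Vt/(Pplat − PEEP) = 405.0 / (29.9 − 12) = 405.0/17.9 = 22.626 mL/cmH2O.
τ = R × C = 12.461 × 0.02263 L/cmH2O = 0.282 s.
t = −τ·ln(1 − 0.90) = −0.282·ln(0.1) = 0.6493 s.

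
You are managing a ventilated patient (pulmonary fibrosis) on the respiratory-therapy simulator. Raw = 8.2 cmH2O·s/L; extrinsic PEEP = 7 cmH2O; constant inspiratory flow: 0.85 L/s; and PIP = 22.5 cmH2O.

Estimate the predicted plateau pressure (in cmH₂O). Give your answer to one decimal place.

15.5

Pplat = PIP − Raw × flow = 22.5 − 8.2 × 0.85 = 22.5 − 6.97 = 15.53 cmH2O.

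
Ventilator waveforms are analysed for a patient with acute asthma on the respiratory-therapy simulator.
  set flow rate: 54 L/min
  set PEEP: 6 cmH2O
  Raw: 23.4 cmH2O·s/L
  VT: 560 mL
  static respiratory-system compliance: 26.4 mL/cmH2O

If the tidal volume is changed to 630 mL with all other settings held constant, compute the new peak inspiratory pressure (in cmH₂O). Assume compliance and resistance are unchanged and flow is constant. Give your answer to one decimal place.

50.9

Flow: 54 L/min ÷ 60 = 0.9 L/s.
PIP = Vt/C + R·V̇ + PEEP (constant-flow equation of motion).
Only the elastic term changes: ΔPIP = ΔVt / C = (630 − 560) / 26.4 = 2.652 cmH2O.
Original PIP = 560/26.4 + 23.4×0.9 + 6 = 48.272 cmH2O; new PIP = 48.272 + (2.652) = 50.924 cmH2O.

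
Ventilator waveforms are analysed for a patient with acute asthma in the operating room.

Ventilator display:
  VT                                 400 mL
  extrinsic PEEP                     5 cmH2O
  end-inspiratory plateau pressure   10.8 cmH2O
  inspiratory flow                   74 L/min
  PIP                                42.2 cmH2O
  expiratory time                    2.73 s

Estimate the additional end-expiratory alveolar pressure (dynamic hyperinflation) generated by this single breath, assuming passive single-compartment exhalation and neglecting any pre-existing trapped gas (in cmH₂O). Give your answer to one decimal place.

Flow: 74 L/min ÷ 60 = 1.2333 L/s.
R = (PIP − Pplat)/V̇ = (42.2 − 10.8) / 1.2333 = 31.4/1.2333 = 25.46 cmH2O·s/L.
C = Vt/(Pplat − PEEP) = 400.0 / (10.8 − 5) = 400.0/5.8 = 68.966 mL/cmH2O.
τ = R × C = 25.46 × 0.06897 L/cmH2O = 1.756 s.
Fraction remaining = e^(−Te/τ) = e^(−2.73/1.756) = 0.2113; trapped volume = 400.0 × 0.2113 = 84.52 mL.
Additional alveolar pressure from trapping ≈ V_trapped / C = 84.52 / 68.966 = 1.226 cmH2O.

1.2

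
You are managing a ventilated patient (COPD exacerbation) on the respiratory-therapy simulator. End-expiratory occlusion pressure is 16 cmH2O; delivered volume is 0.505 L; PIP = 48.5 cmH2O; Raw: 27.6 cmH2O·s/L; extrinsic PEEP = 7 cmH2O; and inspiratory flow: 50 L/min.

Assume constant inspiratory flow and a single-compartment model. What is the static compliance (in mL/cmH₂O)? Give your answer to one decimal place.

Flow: 50 L/min ÷ 60 = 0.8333 L/s.
Total PEEP = 16 cmH2O (set 7 + intrinsic 9); this is the baseline alveolar pressure.
Equation of motion (constant flow): PIP = Vt/C + R·V̇ + PEEP.
Vt/C = PIP − R·V̇ − PEEP = 48.5 − 27.6×0.8333 − 16 = 48.5 − 22.999 − 16 = 9.501 cmH2O.
C = Vt / 9.501 = 505 / 9.501 = 53.152 mL/cmH2O.

53.2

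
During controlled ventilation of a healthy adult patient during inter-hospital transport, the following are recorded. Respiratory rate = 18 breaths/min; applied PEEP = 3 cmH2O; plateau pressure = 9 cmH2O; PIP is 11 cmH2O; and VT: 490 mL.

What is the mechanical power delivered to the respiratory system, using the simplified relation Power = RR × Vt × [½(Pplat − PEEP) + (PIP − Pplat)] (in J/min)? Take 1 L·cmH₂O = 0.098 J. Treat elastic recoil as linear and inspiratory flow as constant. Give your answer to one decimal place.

4.3

Per-breath work = Vt × [½(Pplat−PEEP) + (PIP−Pplat)] = 0.490 × [0.5×6.0 + 2.0] = 0.490 × 5.0 = 2.45 L·cmH2O.
Power = 18 × 2.45 = 44.1 L·cmH2O/min.
× 0.098 J/(L·cmH2O) → 4.322 J/min.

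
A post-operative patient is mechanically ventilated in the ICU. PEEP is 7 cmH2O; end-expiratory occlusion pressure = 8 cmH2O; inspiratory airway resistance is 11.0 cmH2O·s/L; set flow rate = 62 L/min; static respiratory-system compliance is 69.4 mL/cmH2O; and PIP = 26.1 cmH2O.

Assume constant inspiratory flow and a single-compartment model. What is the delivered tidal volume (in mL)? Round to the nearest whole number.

Flow: 62 L/min ÷ 60 = 1.0333 L/s.
Total PEEP = 8 cmH2O (set 7 + intrinsic 1); this is the baseline alveolar pressure.
Equation of motion (constant flow): PIP = Vt/C + R·V̇ + PEEP.
Vt/C = PIP − R·V̇ − PEEP = 26.1 − 11.366 − 8 = 6.734 cmH2O.
Vt = C × 6.734 = 69.4 × 6.734 = 467.34 mL.

467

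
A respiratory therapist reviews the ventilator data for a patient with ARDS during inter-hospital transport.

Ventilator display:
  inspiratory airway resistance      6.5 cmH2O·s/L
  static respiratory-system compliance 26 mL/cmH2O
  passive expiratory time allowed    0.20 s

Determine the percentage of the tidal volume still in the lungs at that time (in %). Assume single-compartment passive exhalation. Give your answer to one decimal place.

τ = R × C = 6.5 × 26 mL/cmH2O = 6.5 × 0.026 L/cmH2O = 0.169 s.
Passive exhalation: V(t)/V₀ = e^(−t/τ) = e^(−0.20/0.169) = 0.3062.
Fraction remaining = 0.3062 → 30.62%.

30.6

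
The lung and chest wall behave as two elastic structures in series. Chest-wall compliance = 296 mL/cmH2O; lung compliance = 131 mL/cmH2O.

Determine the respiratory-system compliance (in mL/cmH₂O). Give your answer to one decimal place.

90.8

Lung and chest wall are elastances in series: 1/Crs = 1/CL + 1/Ccw.
1/Crs = 1/131 + 1/296 = 0.01101.
Crs = 90.827 mL/cmH2O.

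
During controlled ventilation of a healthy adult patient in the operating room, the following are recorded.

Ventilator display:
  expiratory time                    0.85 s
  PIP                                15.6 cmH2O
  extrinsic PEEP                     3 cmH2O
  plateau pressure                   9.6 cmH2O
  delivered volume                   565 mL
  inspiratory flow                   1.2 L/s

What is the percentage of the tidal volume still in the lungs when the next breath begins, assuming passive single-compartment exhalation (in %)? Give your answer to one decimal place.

R = (PIP − Pplat)/V̇ = (15.6 − 9.6) / 1.2 = 6.0/1.2 = 5.0 cmH2O·s/L.
C = Vt/(Pplat − PEEP) = 565.0 / (9.6 − 3) = 565.0/6.6 = 85.606 mL/cmH2O.
τ = R × C = 5.0 × 0.08561 L/cmH2O = 0.4281 s.
Fraction remaining at end-expiration = e^(−Te/τ) = e^(−0.85/0.4281) = 0.1373 → 13.73%.

13.7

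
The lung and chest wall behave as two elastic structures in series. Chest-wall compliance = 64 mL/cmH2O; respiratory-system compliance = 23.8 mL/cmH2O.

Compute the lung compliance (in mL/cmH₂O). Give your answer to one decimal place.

1/CL = 1/Crs − 1/Ccw.
1/CL = 1/23.8 − 1/64 = 0.02639.
CL = 37.893 mL/cmH2O.

37.9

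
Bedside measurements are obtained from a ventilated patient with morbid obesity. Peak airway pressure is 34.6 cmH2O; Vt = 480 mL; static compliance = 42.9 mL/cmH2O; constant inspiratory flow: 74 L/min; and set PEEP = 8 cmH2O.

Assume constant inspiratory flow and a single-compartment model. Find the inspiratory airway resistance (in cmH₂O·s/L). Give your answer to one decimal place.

Flow: 74 L/min ÷ 60 = 1.2333 L/s.
Equation of motion (constant flow): PIP = Vt/C + R·V̇ + PEEP.
R·V̇ = PIP − Vt/C − PEEP = 34.6 − 480/42.9 − 8 = 34.6 − 11.189 − 8 = 15.411 cmH2O.
R = 15.411 / 1.2333 = 12.496 cmH2O·s/L.

12.5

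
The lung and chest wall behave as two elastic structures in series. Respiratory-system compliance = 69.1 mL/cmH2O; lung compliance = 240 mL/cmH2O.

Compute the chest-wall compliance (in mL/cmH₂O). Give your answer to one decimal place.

97.0

1/Ccw = 1/Crs − 1/CL.
1/Ccw = 1/69.1 − 1/240 = 0.01031.
Ccw = 96.993 mL/cmH2O.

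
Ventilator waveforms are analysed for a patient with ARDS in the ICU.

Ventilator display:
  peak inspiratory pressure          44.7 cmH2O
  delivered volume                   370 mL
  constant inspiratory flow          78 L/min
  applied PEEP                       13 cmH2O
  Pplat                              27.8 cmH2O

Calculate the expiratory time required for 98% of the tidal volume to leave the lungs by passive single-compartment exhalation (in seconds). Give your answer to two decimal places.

Flow: 78 L/min ÷ 60 = 1.3 L/s.
R = (PIP − Pplat)/V̇ = (44.7 − 27.8) / 1.3 = 16.9/1.3 = 13.0 cmH2O·s/L.
C = Vt/(Pplat − PEEP) = 370.0 / (27.8 − 13) = 370.0/14.8 = 25.0 mL/cmH2O.
τ = R × C = 13.0 × 0.025 L/cmH2O = 0.325 s.
t = −τ·ln(1 − 0.98) = −0.325·ln(0.02) = 1.271 s.

1.27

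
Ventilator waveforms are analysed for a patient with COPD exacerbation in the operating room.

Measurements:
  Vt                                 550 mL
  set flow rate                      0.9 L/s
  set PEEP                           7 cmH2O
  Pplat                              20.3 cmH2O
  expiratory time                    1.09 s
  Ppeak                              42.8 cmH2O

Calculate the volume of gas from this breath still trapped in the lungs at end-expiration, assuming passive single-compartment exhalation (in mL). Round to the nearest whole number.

R = (PIP − Pplat)/V̇ = (42.8 − 20.3) / 0.9 = 22.5/0.9 = 25.0 cmH2O·s/L.
C = Vt/(Pplat − PEEP) = 550.0 / (20.3 − 7) = 550.0/13.3 = 41.353 mL/cmH2O.
τ = R × C = 25.0 × 0.04135 L/cmH2O = 1.034 s.
Fraction remaining = e^(−Te/τ) = e^(−1.09/1.034) = 0.3485.
Trapped volume = 550.0 × 0.3485 = 191.68 mL.

192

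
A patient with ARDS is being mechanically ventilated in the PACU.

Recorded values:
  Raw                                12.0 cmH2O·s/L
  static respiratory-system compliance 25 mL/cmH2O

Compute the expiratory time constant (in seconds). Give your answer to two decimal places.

0.30

τ = R × C = 12.0 × 25 mL/cmH2O = 12.0 × 0.025 L/cmH2O = 0.3 s.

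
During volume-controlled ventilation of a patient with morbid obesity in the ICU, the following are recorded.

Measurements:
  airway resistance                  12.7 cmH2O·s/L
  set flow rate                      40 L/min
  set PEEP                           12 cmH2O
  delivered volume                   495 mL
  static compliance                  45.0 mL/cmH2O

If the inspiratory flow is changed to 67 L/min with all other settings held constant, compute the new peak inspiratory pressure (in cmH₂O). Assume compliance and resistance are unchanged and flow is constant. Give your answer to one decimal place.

Flow: 40 L/min ÷ 60 = 0.6667 L/s.
New flow: 67 L/min ÷ 60 = 1.1167 L/s.
PIP = Vt/C + R·V̇ + PEEP (constant-flow equation of motion).
Only the resistive term changes: ΔPIP = R × ΔV̇ = 12.7 × (1.1167 − 0.6667) = 12.7 × 0.45 = 5.715 cmH2O.
Original PIP = 495/45.0 + 12.7×0.6667 + 12 = 31.467 cmH2O; new PIP = 31.467 + (5.715) = 37.182 cmH2O.

37.2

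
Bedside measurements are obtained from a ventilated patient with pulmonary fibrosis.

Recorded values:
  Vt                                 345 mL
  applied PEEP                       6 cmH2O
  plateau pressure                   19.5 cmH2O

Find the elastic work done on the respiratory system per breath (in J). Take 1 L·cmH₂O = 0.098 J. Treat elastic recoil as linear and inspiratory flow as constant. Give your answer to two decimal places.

Elastic work ≈ ½ × (Pplat − PEEP) × Vt = 0.5 × (19.5 − 6) × 0.345 L = 0.5 × 13.5 × 0.345 = 2.329 L·cmH2O.
× 0.098 J/(L·cmH2O) → 0.2282 J.

0.23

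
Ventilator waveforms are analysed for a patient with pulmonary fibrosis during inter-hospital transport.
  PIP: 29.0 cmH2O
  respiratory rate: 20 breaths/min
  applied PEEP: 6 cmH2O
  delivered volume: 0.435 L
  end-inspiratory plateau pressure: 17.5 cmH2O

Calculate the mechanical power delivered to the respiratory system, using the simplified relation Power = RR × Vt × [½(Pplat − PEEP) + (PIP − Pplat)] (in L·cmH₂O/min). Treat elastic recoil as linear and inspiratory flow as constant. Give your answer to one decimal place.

Per-breath work = Vt × [½(Pplat−PEEP) + (PIP−Pplat)] = 0.435 × [0.5×11.5 + 11.5] = 0.435 × 17.25 = 7.504 L·cmH2O.
Power = 20 × 7.504 = 150.08 L·cmH2O/min.

150.1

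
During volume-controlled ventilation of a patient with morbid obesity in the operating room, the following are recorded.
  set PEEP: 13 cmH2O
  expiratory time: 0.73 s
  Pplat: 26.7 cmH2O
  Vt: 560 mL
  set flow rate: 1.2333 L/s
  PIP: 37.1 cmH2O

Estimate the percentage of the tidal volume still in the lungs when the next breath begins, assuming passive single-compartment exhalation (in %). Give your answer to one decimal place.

R = (PIP − Pplat)/V̇ = (37.1 − 26.7) / 1.2333 = 10.4/1.2333 = 8.433 cmH2O·s/L.
C = Vt/(Pplat − PEEP) = 560.0 / (26.7 − 13) = 560.0/13.7 = 40.876 mL/cmH2O.
τ = R × C = 8.433 × 0.04088 L/cmH2O = 0.3447 s.
Fraction remaining at end-expiration = e^(−Te/τ) = e^(−0.73/0.3447) = 0.1203 → 12.03%.

12.0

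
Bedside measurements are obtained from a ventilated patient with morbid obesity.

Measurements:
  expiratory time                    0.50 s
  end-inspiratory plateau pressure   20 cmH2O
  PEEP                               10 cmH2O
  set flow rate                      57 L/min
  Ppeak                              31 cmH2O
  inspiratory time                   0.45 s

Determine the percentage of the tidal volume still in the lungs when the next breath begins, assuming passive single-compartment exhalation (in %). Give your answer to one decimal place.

Flow: 57 L/min ÷ 60 = 0.95 L/s.
Vt = flow × Ti = 0.95 L/s × 0.45 s × 1000 mL/L = 427.5 mL.
R = (PIP − Pplat)/V̇ = (31 − 20) / 0.95 = 11.0/0.95 = 11.579 cmH2O·s/L.
C = Vt/(Pplat − PEEP) = 427.5 / (20 − 10) = 427.5/10.0 = 42.75 mL/cmH2O.
τ = R × C = 11.579 × 0.04275 L/cmH2O = 0.495 s.
Fraction remaining at end-expiration = e^(−Te/τ) = e^(−0.50/0.495) = 0.3642 → 36.42%.

36.4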